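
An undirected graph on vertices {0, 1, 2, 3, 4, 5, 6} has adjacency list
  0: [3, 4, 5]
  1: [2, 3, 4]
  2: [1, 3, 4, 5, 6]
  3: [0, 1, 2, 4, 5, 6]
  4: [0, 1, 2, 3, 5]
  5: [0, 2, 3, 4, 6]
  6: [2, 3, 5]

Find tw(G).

3

A width-3 tree decomposition is:
Bags: B1 = {2, 3, 4, 5}  B2 = {2, 3, 5, 6}  B3 = {1, 2, 3, 4}  B4 = {0, 3, 4, 5}
Tree: B1–B2, B1–B3, B1–B4
The largest bag has 4 vertices, giving width 3; this decomposition certifies tw(G) ≤ 3. Conversely, {0, 3, 4, 5} is a clique of size 4, and the vertices of any clique must share a bag in every tree decomposition; so some bag has ≥ 4 vertices and tw(G) ≥ 3. Combining the bounds, tw(G) = 3.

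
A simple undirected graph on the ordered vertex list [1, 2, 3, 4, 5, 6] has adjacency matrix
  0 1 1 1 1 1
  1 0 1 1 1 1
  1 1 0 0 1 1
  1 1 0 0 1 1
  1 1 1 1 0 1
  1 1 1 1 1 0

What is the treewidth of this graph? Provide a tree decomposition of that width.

Treewidth 4.
One optimal decomposition is:
Bags: B1 = {1, 2, 3, 5, 6}  B2 = {1, 2, 4, 5, 6}
Tree: B1–B2

Each bag holds 5 vertices, so the decomposition has width 4, which upper-bounds the treewidth. For the lower bound, the 5 vertices {1, 2, 3, 5, 6} are pairwise adjacent, and any tree decomposition puts a clique entirely inside one bag — forcing width ≥ 4. Hence tw(G) = 4 exactly.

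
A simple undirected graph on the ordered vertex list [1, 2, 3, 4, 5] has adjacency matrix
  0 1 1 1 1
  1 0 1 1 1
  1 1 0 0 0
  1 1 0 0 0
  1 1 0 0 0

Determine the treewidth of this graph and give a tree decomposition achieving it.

Every bag has size at most 3, so the width is 3 − 1 = 2 and tw(G) ≤ 2. For the lower bound, the 3 vertices {1, 2, 3} are pairwise adjacent, and any tree decomposition puts a clique entirely inside one bag — forcing width ≥ 2. Combining the bounds, tw(G) = 2.

Treewidth 2.
Bags: B1 = {1, 2, 5}  B2 = {1, 2, 3}  B3 = {1, 2, 4}
Tree: B1–B2, B2–B3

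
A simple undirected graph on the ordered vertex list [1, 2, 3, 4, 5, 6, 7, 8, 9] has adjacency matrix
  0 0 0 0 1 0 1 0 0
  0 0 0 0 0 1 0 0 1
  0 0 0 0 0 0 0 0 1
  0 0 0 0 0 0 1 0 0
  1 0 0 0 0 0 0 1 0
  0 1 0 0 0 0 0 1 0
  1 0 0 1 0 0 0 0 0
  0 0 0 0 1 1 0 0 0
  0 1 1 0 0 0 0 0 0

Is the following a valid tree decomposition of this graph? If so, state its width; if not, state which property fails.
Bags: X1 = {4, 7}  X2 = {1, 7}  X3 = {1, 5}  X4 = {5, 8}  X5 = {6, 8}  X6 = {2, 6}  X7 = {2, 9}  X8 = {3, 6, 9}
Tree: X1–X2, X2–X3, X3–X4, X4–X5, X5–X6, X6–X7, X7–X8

A tree decomposition must satisfy three properties: every vertex lies in some bag; for every edge, both endpoints lie together in some bag; and for every vertex, the bags containing it form a connected subtree. Here bags containing vertex 6 are not connected in the tree, so the decomposition is invalid.

No — bags containing vertex 6 are not connected in the tree.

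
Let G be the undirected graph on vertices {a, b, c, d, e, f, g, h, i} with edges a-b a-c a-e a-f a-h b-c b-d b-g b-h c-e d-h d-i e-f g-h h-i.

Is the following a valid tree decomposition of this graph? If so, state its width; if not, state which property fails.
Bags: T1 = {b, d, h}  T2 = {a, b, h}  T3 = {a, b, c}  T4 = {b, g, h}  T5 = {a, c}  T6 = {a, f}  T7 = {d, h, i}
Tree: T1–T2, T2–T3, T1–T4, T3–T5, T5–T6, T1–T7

No — vertex e appears in no bag.

A tree decomposition must satisfy three properties: every vertex lies in some bag; for every edge, both endpoints lie together in some bag; and for every vertex, the bags containing it form a connected subtree. Here vertex e appears in no bag, so the decomposition is invalid.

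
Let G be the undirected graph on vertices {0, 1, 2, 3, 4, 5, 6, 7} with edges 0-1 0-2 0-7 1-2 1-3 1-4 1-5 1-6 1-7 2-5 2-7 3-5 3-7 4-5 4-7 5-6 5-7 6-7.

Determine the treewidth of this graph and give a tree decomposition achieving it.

Treewidth 3.
Bags: B1 = {1, 2, 5, 7}  B2 = {1, 3, 5, 7}  B3 = {0, 1, 2, 7}  B4 = {1, 5, 6, 7}  B5 = {1, 4, 5, 7}
Tree: B1–B2, B1–B3, B2–B4, B2–B5

Each bag holds 4 vertices, so the decomposition has width 3, which upper-bounds the treewidth. On the other hand G contains the 4-clique {0, 1, 2, 7}. A clique must lie in a single bag of any decomposition, so no decomposition can have width below 3. Combining the bounds, tw(G) = 3.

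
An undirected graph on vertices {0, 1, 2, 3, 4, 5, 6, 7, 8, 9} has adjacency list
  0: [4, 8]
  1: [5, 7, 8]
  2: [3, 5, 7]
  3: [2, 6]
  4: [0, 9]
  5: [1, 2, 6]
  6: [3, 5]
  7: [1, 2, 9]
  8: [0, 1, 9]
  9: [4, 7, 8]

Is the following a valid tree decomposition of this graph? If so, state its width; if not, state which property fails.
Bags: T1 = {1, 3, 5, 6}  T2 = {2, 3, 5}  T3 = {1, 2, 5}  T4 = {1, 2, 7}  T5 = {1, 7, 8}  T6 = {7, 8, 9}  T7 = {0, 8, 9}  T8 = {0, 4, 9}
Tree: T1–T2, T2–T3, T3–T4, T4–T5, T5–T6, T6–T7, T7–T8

A tree decomposition must satisfy three properties: every vertex lies in some bag; for every edge, both endpoints lie together in some bag; and for every vertex, the bags containing it form a connected subtree. Here bags containing vertex 1 are not connected in the tree, so the decomposition is invalid.

No — bags containing vertex 1 are not connected in the tree.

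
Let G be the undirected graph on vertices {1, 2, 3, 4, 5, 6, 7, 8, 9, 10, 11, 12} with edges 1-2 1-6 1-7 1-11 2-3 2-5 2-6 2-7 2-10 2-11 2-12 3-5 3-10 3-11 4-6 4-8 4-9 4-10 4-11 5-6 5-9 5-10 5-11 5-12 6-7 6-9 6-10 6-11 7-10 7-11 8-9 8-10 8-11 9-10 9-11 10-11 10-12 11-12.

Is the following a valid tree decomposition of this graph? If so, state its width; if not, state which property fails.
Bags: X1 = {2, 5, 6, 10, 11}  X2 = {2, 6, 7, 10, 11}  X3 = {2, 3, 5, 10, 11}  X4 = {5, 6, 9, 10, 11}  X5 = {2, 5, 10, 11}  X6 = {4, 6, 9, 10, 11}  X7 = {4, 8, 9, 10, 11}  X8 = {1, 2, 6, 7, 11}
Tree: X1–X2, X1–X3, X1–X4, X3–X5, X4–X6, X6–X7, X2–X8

No — vertex 12 appears in no bag.

A tree decomposition must satisfy three properties: every vertex lies in some bag; for every edge, both endpoints lie together in some bag; and for every vertex, the bags containing it form a connected subtree. Here vertex 12 appears in no bag, so the decomposition is invalid.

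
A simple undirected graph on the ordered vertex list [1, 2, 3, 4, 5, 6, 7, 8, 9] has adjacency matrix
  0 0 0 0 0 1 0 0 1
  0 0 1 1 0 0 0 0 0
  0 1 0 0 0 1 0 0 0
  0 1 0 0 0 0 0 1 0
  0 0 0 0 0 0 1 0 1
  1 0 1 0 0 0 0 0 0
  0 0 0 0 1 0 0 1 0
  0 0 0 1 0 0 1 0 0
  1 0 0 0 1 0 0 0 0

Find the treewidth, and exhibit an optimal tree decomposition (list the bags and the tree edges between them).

Each bag holds 3 vertices, so the decomposition has width 2, which upper-bounds the treewidth. Since 4–8–7–5–9–1–6–3–2–4 is a cycle in G, G is not acyclic. Forests are exactly the graphs of treewidth ≤ 1, so tw(G) ≥ 2. Hence tw(G) = 2 exactly.

Treewidth 2.
One optimal decomposition is:
Bags: B1 = {4, 7, 8}  B2 = {4, 5, 7}  B3 = {4, 5, 9}  B4 = {1, 4, 9}  B5 = {1, 4, 6}  B6 = {3, 4, 6}  B7 = {2, 3, 4}
Tree: B1–B2, B2–B3, B3–B4, B4–B5, B5–B6, B6–B7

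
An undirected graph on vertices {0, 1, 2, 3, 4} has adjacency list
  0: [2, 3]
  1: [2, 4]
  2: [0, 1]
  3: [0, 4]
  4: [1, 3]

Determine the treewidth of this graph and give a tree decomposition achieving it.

Each bag holds 3 vertices, so the decomposition has width 2, which upper-bounds the treewidth. Since 2–0–3–4–1–2 is a cycle in G, G is not acyclic. Forests are exactly the graphs of treewidth ≤ 1, so tw(G) ≥ 2. Hence tw(G) = 2 exactly.

Treewidth 2.
One such decomposition:
Bags: B1 = {0, 2, 3}  B2 = {2, 3, 4}  B3 = {1, 2, 4}
Tree: B1–B2, B2–B3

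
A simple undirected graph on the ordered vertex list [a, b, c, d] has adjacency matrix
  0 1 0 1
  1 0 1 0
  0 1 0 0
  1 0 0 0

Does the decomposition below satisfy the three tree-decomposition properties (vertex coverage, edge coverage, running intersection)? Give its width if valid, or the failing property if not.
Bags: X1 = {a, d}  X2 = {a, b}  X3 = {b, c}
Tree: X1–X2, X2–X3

Vertex coverage: the bags together contain {a, b, c, d}, the full vertex set. Edge coverage: each edge of G has both endpoints in at least one bag. Running intersection: for every vertex, the bags containing it form a connected subtree. All three properties hold, so this is a valid tree decomposition of width max|bag| − 1 = 1, and hence tw(G) ≤ 1.

Yes; width 1.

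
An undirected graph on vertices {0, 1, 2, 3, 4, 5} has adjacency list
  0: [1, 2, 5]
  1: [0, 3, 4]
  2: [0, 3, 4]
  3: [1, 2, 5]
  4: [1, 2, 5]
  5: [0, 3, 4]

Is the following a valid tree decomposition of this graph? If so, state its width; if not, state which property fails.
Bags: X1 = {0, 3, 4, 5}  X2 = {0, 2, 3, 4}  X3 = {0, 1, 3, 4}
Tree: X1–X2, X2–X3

Yes; width 3.

Checking the three conditions: (i) the bags cover all of {0, 1, 2, 3, 4, 5}; (ii) for each edge, some bag contains both endpoints; (iii) the bags containing any fixed vertex form a subtree. All hold, so the decomposition is valid with width 4 − 1 = 3.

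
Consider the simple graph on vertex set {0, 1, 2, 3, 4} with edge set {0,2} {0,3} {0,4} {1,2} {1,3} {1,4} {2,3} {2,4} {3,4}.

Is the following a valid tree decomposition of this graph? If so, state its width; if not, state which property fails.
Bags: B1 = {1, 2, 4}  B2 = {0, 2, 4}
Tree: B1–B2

A tree decomposition must satisfy three properties: every vertex lies in some bag; for every edge, both endpoints lie together in some bag; and for every vertex, the bags containing it form a connected subtree. Here vertex 3 appears in no bag, so the decomposition is invalid.

No — vertex 3 appears in no bag.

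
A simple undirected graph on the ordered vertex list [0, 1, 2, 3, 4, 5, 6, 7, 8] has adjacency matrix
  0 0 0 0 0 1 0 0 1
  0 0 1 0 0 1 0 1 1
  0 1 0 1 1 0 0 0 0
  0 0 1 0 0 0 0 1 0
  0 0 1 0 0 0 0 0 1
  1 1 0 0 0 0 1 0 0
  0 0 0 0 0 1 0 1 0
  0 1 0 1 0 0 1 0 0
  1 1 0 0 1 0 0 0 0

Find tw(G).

A width-3 tree decomposition is:
Bags: B1 = {2, 3, 6, 7}  B2 = {1, 2, 6, 7}  B3 = {1, 2, 5, 6}  B4 = {1, 2, 4, 5}  B5 = {1, 4, 5, 8}  B6 = {0, 4, 5, 8}
Tree: B1–B2, B2–B3, B3–B4, B4–B5, B5–B6
The largest bag has 4 vertices, giving width 3; this decomposition certifies tw(G) ≤ 3. For the lower bound: the 4 vertex sets {3,6,7}, {2}, {1}, {0,4,5,8} are disjoint, each induces a connected subgraph, and every pair is joined by at least one edge of G. Contracting each set to a single vertex therefore yields K_{4} as a minor, and since treewidth is minor-monotone, tw(G) ≥ tw(K_{4}) = 3. Therefore the treewidth is 3.

3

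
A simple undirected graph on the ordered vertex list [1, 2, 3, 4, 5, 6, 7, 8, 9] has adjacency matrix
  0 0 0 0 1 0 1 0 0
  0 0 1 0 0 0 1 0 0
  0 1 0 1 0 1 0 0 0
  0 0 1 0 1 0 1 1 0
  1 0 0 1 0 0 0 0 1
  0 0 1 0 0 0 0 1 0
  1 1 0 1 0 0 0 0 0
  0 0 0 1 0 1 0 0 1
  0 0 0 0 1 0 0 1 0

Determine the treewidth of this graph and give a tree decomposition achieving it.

Every bag has size at most 4, so the width is 4 − 1 = 3 and tw(G) ≤ 3. For the lower bound: the 4 vertex sets {1,5,9}, {7}, {4}, {2,3,6,8} are disjoint, each induces a connected subgraph, and every pair is joined by at least one edge of G. Contracting each set to a single vertex therefore yields K_{4} as a minor, and since treewidth is minor-monotone, tw(G) ≥ tw(K_{4}) = 3. Combining the bounds, tw(G) = 3.

Treewidth 3.
One optimal decomposition is:
Bags: B1 = {1, 5, 7, 9}  B2 = {4, 5, 7, 9}  B3 = {4, 7, 8, 9}  B4 = {2, 4, 7, 8}  B5 = {2, 3, 4, 8}  B6 = {2, 3, 6, 8}
Tree: B1–B2, B2–B3, B3–B4, B4–B5, B5–B6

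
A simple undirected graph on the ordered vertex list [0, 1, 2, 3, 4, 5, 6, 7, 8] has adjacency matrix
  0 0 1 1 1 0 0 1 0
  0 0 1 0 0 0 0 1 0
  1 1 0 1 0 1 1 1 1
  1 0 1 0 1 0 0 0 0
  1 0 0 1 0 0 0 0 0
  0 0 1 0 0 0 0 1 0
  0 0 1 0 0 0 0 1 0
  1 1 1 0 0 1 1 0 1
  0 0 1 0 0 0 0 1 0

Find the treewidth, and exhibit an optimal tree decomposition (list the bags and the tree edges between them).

Each bag holds 3 vertices, so the decomposition has width 2, which upper-bounds the treewidth. On the other hand G contains the 3-clique {0, 2, 3}. A clique must lie in a single bag of any decomposition, so no decomposition can have width below 2. Therefore the treewidth is 2.

Treewidth 2.
One optimal decomposition is:
Bags: B1 = {1, 2, 7}  B2 = {2, 7, 8}  B3 = {0, 2, 7}  B4 = {2, 5, 7}  B5 = {0, 2, 3}  B6 = {2, 6, 7}  B7 = {0, 3, 4}
Tree: B1–B2, B1–B3, B1–B4, B3–B5, B1–B6, B5–B7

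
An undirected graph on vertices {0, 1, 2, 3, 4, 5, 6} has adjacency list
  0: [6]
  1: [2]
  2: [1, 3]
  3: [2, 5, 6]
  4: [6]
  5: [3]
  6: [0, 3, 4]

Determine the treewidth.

A width-1 tree decomposition is:
Bags: B1 = {3, 6}  B2 = {2, 3}  B3 = {1, 2}  B4 = {4, 6}  B5 = {0, 6}  B6 = {3, 5}
Tree: B1–B2, B2–B3, B1–B4, B4–B5, B2–B6
The largest bag has 2 vertices, giving width 1; this decomposition certifies tw(G) ≤ 1. Since G has at least one edge (e.g. 6–3), it is not an edgeless graph, so tw(G) ≥ 1. Hence tw(G) = 1 exactly.

1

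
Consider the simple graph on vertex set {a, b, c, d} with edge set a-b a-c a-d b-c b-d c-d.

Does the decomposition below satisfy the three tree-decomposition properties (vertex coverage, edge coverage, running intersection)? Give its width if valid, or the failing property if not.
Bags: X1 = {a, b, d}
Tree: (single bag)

A tree decomposition must satisfy three properties: every vertex lies in some bag; for every edge, both endpoints lie together in some bag; and for every vertex, the bags containing it form a connected subtree. Here vertex c appears in no bag, so the decomposition is invalid.

No — vertex c appears in no bag.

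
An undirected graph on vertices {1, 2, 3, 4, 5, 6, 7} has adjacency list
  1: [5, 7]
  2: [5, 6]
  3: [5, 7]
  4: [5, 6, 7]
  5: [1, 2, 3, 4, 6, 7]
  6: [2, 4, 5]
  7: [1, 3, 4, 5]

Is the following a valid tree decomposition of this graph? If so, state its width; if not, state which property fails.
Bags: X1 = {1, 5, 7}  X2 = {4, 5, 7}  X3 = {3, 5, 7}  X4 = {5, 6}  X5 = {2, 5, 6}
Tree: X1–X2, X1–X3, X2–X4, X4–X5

A tree decomposition must satisfy three properties: every vertex lies in some bag; for every edge, both endpoints lie together in some bag; and for every vertex, the bags containing it form a connected subtree. Here edge (4,6) lies in no bag, so the decomposition is invalid.

No — edge (4,6) lies in no bag.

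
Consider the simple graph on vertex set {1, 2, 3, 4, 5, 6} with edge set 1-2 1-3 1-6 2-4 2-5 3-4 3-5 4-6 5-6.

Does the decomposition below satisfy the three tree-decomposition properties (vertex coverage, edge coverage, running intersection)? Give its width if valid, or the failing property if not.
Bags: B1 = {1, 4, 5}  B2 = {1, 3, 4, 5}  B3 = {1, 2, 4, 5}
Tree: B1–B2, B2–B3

No — vertex 6 appears in no bag.

A tree decomposition must satisfy three properties: every vertex lies in some bag; for every edge, both endpoints lie together in some bag; and for every vertex, the bags containing it form a connected subtree. Here vertex 6 appears in no bag, so the decomposition is invalid.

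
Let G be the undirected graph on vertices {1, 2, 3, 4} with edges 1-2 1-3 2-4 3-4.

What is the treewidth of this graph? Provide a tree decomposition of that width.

Treewidth 2.
One optimal decomposition is:
Bags: B1 = {1, 2, 4}  B2 = {1, 3, 4}
Tree: B1–B2

Every bag has size at most 3, so the width is 3 − 1 = 2 and tw(G) ≤ 2. For the lower bound, G contains the cycle 1–2–4–3–1, so G is not a forest; only forests have treewidth ≤ 1, hence tw(G) ≥ 2. Therefore the treewidth is 2.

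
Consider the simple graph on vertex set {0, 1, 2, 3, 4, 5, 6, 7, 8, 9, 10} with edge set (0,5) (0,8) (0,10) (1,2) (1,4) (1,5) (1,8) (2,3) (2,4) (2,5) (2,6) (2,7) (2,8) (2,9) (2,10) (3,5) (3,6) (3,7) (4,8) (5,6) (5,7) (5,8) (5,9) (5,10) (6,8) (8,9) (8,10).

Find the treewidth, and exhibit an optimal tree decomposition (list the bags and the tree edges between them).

The largest bag has 4 vertices, giving width 3; this decomposition certifies tw(G) ≤ 3. For the lower bound, the 4 vertices {0, 5, 8, 10} are pairwise adjacent, and any tree decomposition puts a clique entirely inside one bag — forcing width ≥ 3. Therefore the treewidth is 3.

Treewidth 3.
One optimal decomposition is:
Bags: B1 = {2, 5, 8, 10}  B2 = {2, 5, 6, 8}  B3 = {1, 2, 5, 8}  B4 = {2, 3, 5, 6}  B5 = {1, 2, 4, 8}  B6 = {2, 3, 5, 7}  B7 = {2, 5, 8, 9}  B8 = {0, 5, 8, 10}
Tree: B1–B2, B1–B3, B2–B4, B3–B5, B4–B6, B1–B7, B1–B8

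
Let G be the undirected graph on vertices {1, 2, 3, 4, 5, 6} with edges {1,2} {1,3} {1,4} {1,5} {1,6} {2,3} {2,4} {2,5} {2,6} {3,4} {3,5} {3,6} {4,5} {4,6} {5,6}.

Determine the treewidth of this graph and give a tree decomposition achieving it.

A single bag containing all 6 vertices is trivially a valid decomposition of width 5. On the other hand G contains the 6-clique {1, 2, 3, 4, 5, 6}. A clique must lie in a single bag of any decomposition, so no decomposition can have width below 5. Hence tw(G) = 5 exactly.

Treewidth 5.
One such decomposition:
Bags: B1 = {1, 2, 3, 4, 5, 6}
Tree: (single bag)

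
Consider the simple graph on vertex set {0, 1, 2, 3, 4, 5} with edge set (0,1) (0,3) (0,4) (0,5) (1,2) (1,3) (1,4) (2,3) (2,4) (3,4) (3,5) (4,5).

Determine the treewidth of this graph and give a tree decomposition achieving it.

Treewidth 3.
One optimal decomposition is:
Bags: B1 = {0, 3, 4, 5}  B2 = {0, 1, 3, 4}  B3 = {1, 2, 3, 4}
Tree: B1–B2, B2–B3

Each bag holds 4 vertices, so the decomposition has width 3, which upper-bounds the treewidth. For the lower bound, the 4 vertices {0, 1, 3, 4} are pairwise adjacent, and any tree decomposition puts a clique entirely inside one bag — forcing width ≥ 3. The upper and lower bounds meet at 3, so that is the treewidth.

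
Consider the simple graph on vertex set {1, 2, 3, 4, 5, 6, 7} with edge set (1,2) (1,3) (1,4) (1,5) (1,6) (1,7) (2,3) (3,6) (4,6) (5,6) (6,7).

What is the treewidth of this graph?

2

A width-2 tree decomposition is:
Bags: B1 = {1, 5, 6}  B2 = {1, 3, 6}  B3 = {1, 4, 6}  B4 = {1, 6, 7}  B5 = {1, 2, 3}
Tree: B1–B2, B1–B3, B2–B4, B2–B5
Every bag has size at most 3, so the width is 3 − 1 = 2 and tw(G) ≤ 2. On the other hand G contains the 3-clique {1, 2, 3}. A clique must lie in a single bag of any decomposition, so no decomposition can have width below 2. The upper and lower bounds meet at 2, so that is the treewidth.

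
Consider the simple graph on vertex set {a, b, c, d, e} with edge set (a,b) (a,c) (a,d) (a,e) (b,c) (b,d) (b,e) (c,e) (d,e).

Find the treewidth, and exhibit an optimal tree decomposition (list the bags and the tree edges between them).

Treewidth 3.
One such decomposition:
Bags: B1 = {a, b, c, e}  B2 = {a, b, d, e}
Tree: B1–B2

The largest bag has 4 vertices, giving width 3; this decomposition certifies tw(G) ≤ 3. Conversely, {a, b, d, e} is a clique of size 4, and the vertices of any clique must share a bag in every tree decomposition; so some bag has ≥ 4 vertices and tw(G) ≥ 3. Therefore the treewidth is 3.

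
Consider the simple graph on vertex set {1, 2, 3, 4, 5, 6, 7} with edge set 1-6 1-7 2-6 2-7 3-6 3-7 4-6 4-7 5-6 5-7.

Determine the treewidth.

2

A width-2 tree decomposition is:
Bags: B1 = {5, 6, 7}  B2 = {3, 6, 7}  B3 = {1, 6, 7}  B4 = {4, 6, 7}  B5 = {2, 6, 7}
Tree: B1–B2, B2–B3, B3–B4, B4–B5
The largest bag has 3 vertices, giving width 2; this decomposition certifies tw(G) ≤ 2. The edges 7–5–6–3–7 form a cycle, so G is not a tree and its treewidth is at least 2. Hence tw(G) = 2 exactly.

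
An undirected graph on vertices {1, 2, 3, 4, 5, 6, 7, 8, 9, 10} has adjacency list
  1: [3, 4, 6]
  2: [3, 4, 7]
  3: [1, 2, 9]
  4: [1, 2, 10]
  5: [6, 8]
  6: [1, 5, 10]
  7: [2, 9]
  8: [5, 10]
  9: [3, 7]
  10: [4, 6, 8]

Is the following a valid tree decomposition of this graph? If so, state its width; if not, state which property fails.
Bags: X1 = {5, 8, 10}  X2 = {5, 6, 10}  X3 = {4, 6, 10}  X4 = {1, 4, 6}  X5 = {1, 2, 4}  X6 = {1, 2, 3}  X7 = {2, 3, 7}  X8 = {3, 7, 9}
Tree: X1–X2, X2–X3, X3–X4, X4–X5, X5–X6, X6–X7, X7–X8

Checking the three conditions: (i) the bags cover all of {1, 2, 3, 4, 5, 6, 7, 8, 9, 10}; (ii) for each edge, some bag contains both endpoints; (iii) the bags containing any fixed vertex form a subtree. All hold, so the decomposition is valid with width 3 − 1 = 2.

Yes; width 2.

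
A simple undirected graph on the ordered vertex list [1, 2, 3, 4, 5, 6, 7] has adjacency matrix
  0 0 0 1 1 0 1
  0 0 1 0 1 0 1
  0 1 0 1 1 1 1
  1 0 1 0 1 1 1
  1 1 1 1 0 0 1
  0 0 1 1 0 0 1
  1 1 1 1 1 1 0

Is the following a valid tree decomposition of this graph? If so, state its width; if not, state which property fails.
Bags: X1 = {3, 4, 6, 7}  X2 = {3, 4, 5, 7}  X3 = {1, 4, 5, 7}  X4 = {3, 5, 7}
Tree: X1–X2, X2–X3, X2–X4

No — vertex 2 appears in no bag.

A tree decomposition must satisfy three properties: every vertex lies in some bag; for every edge, both endpoints lie together in some bag; and for every vertex, the bags containing it form a connected subtree. Here vertex 2 appears in no bag, so the decomposition is invalid.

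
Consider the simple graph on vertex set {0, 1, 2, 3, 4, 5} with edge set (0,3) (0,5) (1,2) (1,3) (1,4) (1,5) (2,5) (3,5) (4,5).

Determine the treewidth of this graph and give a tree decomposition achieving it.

Treewidth 2.
One such decomposition:
Bags: B1 = {1, 3, 5}  B2 = {1, 2, 5}  B3 = {0, 3, 5}  B4 = {1, 4, 5}
Tree: B1–B2, B1–B3, B1–B4

The largest bag has 3 vertices, giving width 2; this decomposition certifies tw(G) ≤ 2. Conversely, {0, 3, 5} is a clique of size 3, and the vertices of any clique must share a bag in every tree decomposition; so some bag has ≥ 3 vertices and tw(G) ≥ 2. The upper and lower bounds meet at 2, so that is the treewidth.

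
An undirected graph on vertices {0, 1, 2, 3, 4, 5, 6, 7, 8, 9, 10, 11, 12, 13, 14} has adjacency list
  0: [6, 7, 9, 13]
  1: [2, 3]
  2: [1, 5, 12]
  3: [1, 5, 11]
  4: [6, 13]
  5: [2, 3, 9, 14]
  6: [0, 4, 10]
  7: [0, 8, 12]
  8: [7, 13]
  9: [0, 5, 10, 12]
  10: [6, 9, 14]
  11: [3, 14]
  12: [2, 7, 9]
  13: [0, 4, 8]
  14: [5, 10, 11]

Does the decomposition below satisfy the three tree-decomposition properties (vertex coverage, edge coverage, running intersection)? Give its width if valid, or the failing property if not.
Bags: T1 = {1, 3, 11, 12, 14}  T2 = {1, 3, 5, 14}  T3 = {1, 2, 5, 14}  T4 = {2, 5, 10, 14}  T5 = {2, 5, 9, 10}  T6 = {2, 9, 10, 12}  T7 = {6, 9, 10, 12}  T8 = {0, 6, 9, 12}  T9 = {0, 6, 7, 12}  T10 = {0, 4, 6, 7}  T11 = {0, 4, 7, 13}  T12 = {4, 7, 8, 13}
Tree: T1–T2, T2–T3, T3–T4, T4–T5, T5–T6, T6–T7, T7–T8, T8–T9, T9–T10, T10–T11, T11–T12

No — bags containing vertex 12 are not connected in the tree.

A tree decomposition must satisfy three properties: every vertex lies in some bag; for every edge, both endpoints lie together in some bag; and for every vertex, the bags containing it form a connected subtree. Here bags containing vertex 12 are not connected in the tree, so the decomposition is invalid.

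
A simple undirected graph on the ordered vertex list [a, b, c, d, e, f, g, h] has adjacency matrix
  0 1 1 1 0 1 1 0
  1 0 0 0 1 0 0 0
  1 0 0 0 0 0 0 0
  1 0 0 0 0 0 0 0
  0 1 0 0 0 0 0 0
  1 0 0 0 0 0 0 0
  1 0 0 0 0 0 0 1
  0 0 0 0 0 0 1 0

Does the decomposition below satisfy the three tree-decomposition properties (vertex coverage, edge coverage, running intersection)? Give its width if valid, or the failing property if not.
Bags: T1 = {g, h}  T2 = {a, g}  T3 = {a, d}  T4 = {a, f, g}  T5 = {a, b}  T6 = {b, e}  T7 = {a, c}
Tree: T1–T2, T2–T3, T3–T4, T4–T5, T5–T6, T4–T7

No — bags containing vertex g are not connected in the tree.

A tree decomposition must satisfy three properties: every vertex lies in some bag; for every edge, both endpoints lie together in some bag; and for every vertex, the bags containing it form a connected subtree. Here bags containing vertex g are not connected in the tree, so the decomposition is invalid.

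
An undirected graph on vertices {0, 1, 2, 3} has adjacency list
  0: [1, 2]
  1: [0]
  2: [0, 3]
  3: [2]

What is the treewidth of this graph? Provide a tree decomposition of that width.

Each bag holds 2 vertices, so the decomposition has width 1, which upper-bounds the treewidth. Any graph with an edge has treewidth ≥ 1, and G has the edge 0–2. Combining the bounds, tw(G) = 1.

Treewidth 1.
Bags: B1 = {0, 2}  B2 = {0, 1}  B3 = {2, 3}
Tree: B1–B2, B1–B3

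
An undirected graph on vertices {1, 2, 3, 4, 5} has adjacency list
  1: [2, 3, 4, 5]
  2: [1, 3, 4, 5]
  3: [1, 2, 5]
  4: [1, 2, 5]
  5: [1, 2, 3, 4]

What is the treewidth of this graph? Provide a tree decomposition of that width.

Every bag has size at most 4, so the width is 4 − 1 = 3 and tw(G) ≤ 3. On the other hand G contains the 4-clique {1, 2, 3, 5}. A clique must lie in a single bag of any decomposition, so no decomposition can have width below 3. Combining the bounds, tw(G) = 3.

Treewidth 3.
One optimal decomposition is:
Bags: B1 = {1, 2, 3, 5}  B2 = {1, 2, 4, 5}
Tree: B1–B2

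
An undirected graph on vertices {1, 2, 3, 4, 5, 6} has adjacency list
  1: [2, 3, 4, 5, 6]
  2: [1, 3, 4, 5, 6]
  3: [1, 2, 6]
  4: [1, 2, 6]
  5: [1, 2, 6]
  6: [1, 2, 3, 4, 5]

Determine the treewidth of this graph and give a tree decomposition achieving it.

The largest bag has 4 vertices, giving width 3; this decomposition certifies tw(G) ≤ 3. On the other hand G contains the 4-clique {1, 2, 3, 6}. A clique must lie in a single bag of any decomposition, so no decomposition can have width below 3. Hence tw(G) = 3 exactly.

Treewidth 3.
Bags: B1 = {1, 2, 4, 6}  B2 = {1, 2, 5, 6}  B3 = {1, 2, 3, 6}
Tree: B1–B2, B2–B3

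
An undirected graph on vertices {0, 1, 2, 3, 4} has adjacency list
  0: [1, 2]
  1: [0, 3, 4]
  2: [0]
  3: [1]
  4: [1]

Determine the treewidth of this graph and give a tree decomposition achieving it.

Each bag holds 2 vertices, so the decomposition has width 1, which upper-bounds the treewidth. G has an edge, so its treewidth is at least 1. Therefore the treewidth is 1.

Treewidth 1.
One such decomposition:
Bags: B1 = {1, 4}  B2 = {1, 3}  B3 = {0, 1}  B4 = {0, 2}
Tree: B1–B2, B1–B3, B3–B4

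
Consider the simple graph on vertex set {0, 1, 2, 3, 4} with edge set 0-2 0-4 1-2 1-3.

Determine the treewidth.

A width-1 tree decomposition is:
Bags: B1 = {1, 3}  B2 = {1, 2}  B3 = {0, 2}  B4 = {0, 4}
Tree: B1–B2, B2–B3, B3–B4
Each bag holds 2 vertices, so the decomposition has width 1, which upper-bounds the treewidth. Any graph with an edge has treewidth ≥ 1, and G has the edge 3–1. The upper and lower bounds meet at 1, so that is the treewidth.

1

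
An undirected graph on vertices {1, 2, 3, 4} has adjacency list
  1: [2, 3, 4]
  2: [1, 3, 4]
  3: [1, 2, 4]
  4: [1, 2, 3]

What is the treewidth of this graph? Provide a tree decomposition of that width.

Treewidth 3.
Bags: B1 = {1, 2, 3, 4}
Tree: (single bag)

With just one bag of size 4, the width is 4 − 1 = 3, so tw(G) ≤ 3. Conversely, {1, 2, 3, 4} is a clique of size 4, and the vertices of any clique must share a bag in every tree decomposition; so some bag has ≥ 4 vertices and tw(G) ≥ 3. The upper and lower bounds meet at 3, so that is the treewidth.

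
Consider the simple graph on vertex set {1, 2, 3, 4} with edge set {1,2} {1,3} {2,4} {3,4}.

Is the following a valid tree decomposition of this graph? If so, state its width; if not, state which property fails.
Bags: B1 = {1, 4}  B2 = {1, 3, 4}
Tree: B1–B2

No — vertex 2 appears in no bag.

A tree decomposition must satisfy three properties: every vertex lies in some bag; for every edge, both endpoints lie together in some bag; and for every vertex, the bags containing it form a connected subtree. Here vertex 2 appears in no bag, so the decomposition is invalid.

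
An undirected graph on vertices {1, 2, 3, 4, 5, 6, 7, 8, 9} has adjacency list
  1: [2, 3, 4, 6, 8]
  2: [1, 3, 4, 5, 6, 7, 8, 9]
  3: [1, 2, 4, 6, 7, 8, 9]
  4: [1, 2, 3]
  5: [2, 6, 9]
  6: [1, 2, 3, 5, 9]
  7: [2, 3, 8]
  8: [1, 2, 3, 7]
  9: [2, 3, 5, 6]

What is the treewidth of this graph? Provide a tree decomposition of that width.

Each bag holds 4 vertices, so the decomposition has width 3, which upper-bounds the treewidth. On the other hand G contains the 4-clique {1, 2, 3, 8}. A clique must lie in a single bag of any decomposition, so no decomposition can have width below 3. Therefore the treewidth is 3.

Treewidth 3.
One optimal decomposition is:
Bags: B1 = {1, 2, 3, 6}  B2 = {1, 2, 3, 8}  B3 = {2, 3, 6, 9}  B4 = {2, 3, 7, 8}  B5 = {1, 2, 3, 4}  B6 = {2, 5, 6, 9}
Tree: B1–B2, B1–B3, B2–B4, B1–B5, B3–B6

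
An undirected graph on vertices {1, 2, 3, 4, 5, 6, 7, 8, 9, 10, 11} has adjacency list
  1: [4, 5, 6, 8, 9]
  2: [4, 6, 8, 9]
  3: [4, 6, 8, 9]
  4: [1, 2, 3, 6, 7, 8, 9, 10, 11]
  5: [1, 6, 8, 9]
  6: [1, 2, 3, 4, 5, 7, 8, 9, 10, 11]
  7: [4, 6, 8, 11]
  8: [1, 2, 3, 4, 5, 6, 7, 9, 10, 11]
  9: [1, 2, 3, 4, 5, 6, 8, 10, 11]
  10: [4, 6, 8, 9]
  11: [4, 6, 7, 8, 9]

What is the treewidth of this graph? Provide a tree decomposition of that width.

Treewidth 4.
One such decomposition:
Bags: B1 = {4, 6, 8, 9, 10}  B2 = {3, 4, 6, 8, 9}  B3 = {1, 4, 6, 8, 9}  B4 = {4, 6, 8, 9, 11}  B5 = {1, 5, 6, 8, 9}  B6 = {4, 6, 7, 8, 11}  B7 = {2, 4, 6, 8, 9}
Tree: B1–B2, B2–B3, B2–B4, B3–B5, B4–B6, B4–B7

Each bag holds 5 vertices, so the decomposition has width 4, which upper-bounds the treewidth. On the other hand G contains the 5-clique {1, 4, 6, 8, 9}. A clique must lie in a single bag of any decomposition, so no decomposition can have width below 4. Hence tw(G) = 4 exactly.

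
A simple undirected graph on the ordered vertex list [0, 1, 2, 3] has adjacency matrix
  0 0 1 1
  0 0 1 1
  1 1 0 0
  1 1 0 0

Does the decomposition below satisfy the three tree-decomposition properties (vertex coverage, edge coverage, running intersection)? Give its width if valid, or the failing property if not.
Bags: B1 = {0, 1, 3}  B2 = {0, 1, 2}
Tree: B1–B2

Every vertex of G appears in some bag (union = {0, 1, 2, 3}); every edge is covered by a bag; and for each vertex v the set of bags containing v is connected in the bag tree. The decomposition is therefore valid. The largest bag has 3 vertices, so the width is 2.

Yes; width 2.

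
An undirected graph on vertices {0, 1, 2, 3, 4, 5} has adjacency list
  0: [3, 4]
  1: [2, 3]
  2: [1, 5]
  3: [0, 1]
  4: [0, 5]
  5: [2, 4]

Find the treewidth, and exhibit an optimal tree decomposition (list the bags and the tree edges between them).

Each bag holds 3 vertices, so the decomposition has width 2, which upper-bounds the treewidth. Since 4–5–2–1–3–0–4 is a cycle in G, G is not acyclic. Forests are exactly the graphs of treewidth ≤ 1, so tw(G) ≥ 2. Combining the bounds, tw(G) = 2.

Treewidth 2.
Bags: B1 = {2, 4, 5}  B2 = {1, 2, 4}  B3 = {1, 3, 4}  B4 = {0, 3, 4}
Tree: B1–B2, B2–B3, B3–B4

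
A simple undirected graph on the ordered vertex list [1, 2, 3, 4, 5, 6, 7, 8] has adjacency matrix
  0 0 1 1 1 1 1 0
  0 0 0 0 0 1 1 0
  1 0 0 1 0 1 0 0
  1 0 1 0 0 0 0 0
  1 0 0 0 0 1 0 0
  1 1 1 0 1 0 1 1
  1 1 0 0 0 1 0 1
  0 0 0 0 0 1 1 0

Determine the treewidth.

2

A width-2 tree decomposition is:
Bags: B1 = {1, 6, 7}  B2 = {1, 3, 6}  B3 = {2, 6, 7}  B4 = {6, 7, 8}  B5 = {1, 3, 4}  B6 = {1, 5, 6}
Tree: B1–B2, B1–B3, B3–B4, B2–B5, B1–B6
Each bag holds 3 vertices, so the decomposition has width 2, which upper-bounds the treewidth. Conversely, {1, 3, 4} is a clique of size 3, and the vertices of any clique must share a bag in every tree decomposition; so some bag has ≥ 3 vertices and tw(G) ≥ 2. Therefore the treewidth is 2.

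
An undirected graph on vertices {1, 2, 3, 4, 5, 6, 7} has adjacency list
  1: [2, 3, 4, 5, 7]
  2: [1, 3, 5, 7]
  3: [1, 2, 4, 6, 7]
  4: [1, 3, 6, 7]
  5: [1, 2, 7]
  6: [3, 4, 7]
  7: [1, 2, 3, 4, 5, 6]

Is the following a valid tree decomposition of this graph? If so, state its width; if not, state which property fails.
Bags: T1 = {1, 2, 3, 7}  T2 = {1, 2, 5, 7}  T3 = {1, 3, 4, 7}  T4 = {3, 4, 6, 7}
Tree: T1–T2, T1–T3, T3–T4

Every vertex of G appears in some bag (union = {1, 2, 3, 4, 5, 6, 7}); every edge is covered by a bag; and for each vertex v the set of bags containing v is connected in the bag tree. The decomposition is therefore valid. The largest bag has 4 vertices, so the width is 3.

Yes; width 3.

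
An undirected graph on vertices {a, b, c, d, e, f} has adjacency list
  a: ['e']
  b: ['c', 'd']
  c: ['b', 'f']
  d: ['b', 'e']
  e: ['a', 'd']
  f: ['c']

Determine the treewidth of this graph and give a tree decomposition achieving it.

Treewidth 1.
One such decomposition:
Bags: B1 = {b, d}  B2 = {b, c}  B3 = {c, f}  B4 = {d, e}  B5 = {a, e}
Tree: B1–B2, B2–B3, B1–B4, B4–B5

The largest bag has 2 vertices, giving width 1; this decomposition certifies tw(G) ≤ 1. Since G has at least one edge (e.g. d–b), it is not an edgeless graph, so tw(G) ≥ 1. Combining the bounds, tw(G) = 1.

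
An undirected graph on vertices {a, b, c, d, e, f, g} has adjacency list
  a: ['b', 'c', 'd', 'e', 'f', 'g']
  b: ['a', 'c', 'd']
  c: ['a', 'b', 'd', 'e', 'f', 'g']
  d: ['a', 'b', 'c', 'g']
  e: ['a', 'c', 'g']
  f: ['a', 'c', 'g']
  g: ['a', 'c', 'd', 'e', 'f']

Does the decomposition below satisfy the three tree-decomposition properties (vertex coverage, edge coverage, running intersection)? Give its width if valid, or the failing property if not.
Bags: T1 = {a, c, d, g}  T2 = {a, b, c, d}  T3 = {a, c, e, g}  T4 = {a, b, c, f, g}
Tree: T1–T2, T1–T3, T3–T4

No — bags containing vertex b are not connected in the tree.

A tree decomposition must satisfy three properties: every vertex lies in some bag; for every edge, both endpoints lie together in some bag; and for every vertex, the bags containing it form a connected subtree. Here bags containing vertex b are not connected in the tree, so the decomposition is invalid.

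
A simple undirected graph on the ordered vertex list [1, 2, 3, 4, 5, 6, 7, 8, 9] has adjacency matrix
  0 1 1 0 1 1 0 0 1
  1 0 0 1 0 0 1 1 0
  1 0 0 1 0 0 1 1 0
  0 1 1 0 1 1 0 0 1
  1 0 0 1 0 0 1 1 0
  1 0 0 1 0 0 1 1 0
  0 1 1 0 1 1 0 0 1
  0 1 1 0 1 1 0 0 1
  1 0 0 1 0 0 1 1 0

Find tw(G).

A width-4 tree decomposition is:
Bags: B1 = {1, 4, 6, 7, 8}  B2 = {1, 4, 7, 8, 9}  B3 = {1, 2, 4, 7, 8}  B4 = {1, 3, 4, 7, 8}  B5 = {1, 4, 5, 7, 8}
Tree: B1–B2, B2–B3, B3–B4, B4–B5
Every bag has size at most 5, so the width is 5 − 1 = 4 and tw(G) ≤ 4. For the lower bound: the 5 vertex sets {6,8}, {1,9}, {2,7}, {4}, {3} are disjoint, each induces a connected subgraph, and every pair is joined by at least one edge of G. Contracting each set to a single vertex therefore yields K_{5} as a minor, and since treewidth is minor-monotone, tw(G) ≥ tw(K_{5}) = 4. Combining the bounds, tw(G) = 4.

4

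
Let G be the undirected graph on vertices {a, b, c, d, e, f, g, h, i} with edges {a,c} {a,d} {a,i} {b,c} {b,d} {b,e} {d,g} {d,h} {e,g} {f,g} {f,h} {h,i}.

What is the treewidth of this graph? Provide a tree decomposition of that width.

Each bag holds 4 vertices, so the decomposition has width 3, which upper-bounds the treewidth. For the lower bound: the 4 vertex sets {b,c,e}, {g}, {d}, {a,f,h,i} are disjoint, each induces a connected subgraph, and every pair is joined by at least one edge of G. Contracting each set to a single vertex therefore yields K_{4} as a minor, and since treewidth is minor-monotone, tw(G) ≥ tw(K_{4}) = 3. The upper and lower bounds meet at 3, so that is the treewidth.

Treewidth 3.
One optimal decomposition is:
Bags: B1 = {b, c, e, g}  B2 = {b, c, d, g}  B3 = {a, c, d, g}  B4 = {a, d, f, g}  B5 = {a, d, f, h}  B6 = {a, f, h, i}
Tree: B1–B2, B2–B3, B3–B4, B4–B5, B5–B6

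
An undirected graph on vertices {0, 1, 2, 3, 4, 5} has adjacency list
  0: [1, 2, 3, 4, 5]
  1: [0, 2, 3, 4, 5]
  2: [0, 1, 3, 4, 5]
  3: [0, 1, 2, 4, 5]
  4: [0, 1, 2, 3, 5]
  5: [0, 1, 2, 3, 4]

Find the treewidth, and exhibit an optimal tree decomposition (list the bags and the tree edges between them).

With just one bag of size 6, the width is 6 − 1 = 5, so tw(G) ≤ 5. On the other hand G contains the 6-clique {0, 1, 2, 3, 4, 5}. A clique must lie in a single bag of any decomposition, so no decomposition can have width below 5. The upper and lower bounds meet at 5, so that is the treewidth.

Treewidth 5.
One such decomposition:
Bags: B1 = {0, 1, 2, 3, 4, 5}
Tree: (single bag)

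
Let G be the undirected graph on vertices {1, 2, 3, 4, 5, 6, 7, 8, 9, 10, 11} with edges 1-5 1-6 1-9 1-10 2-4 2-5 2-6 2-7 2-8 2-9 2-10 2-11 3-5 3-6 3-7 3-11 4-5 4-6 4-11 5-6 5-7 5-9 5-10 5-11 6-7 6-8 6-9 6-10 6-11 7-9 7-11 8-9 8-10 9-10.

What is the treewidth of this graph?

A width-4 tree decomposition is:
Bags: B1 = {2, 6, 8, 9, 10}  B2 = {2, 5, 6, 9, 10}  B3 = {2, 5, 6, 7, 9}  B4 = {1, 5, 6, 9, 10}  B5 = {2, 5, 6, 7, 11}  B6 = {2, 4, 5, 6, 11}  B7 = {3, 5, 6, 7, 11}
Tree: B1–B2, B2–B3, B2–B4, B3–B5, B5–B6, B5–B7
Each bag holds 5 vertices, so the decomposition has width 4, which upper-bounds the treewidth. For the lower bound, the 5 vertices {2, 6, 8, 9, 10} are pairwise adjacent, and any tree decomposition puts a clique entirely inside one bag — forcing width ≥ 4. Hence tw(G) = 4 exactly.

4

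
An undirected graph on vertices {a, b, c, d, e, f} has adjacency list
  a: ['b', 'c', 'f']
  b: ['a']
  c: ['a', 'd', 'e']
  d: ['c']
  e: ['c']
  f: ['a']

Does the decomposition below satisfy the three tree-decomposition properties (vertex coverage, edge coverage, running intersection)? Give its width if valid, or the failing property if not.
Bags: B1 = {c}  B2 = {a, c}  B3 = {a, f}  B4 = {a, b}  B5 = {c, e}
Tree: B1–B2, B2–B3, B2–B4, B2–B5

A tree decomposition must satisfy three properties: every vertex lies in some bag; for every edge, both endpoints lie together in some bag; and for every vertex, the bags containing it form a connected subtree. Here vertex d appears in no bag, so the decomposition is invalid.

No — vertex d appears in no bag.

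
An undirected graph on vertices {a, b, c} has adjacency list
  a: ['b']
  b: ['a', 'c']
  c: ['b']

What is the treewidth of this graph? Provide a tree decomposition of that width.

Treewidth 1.
One optimal decomposition is:
Bags: B1 = {b, c}  B2 = {a, b}
Tree: B1–B2

Every bag has size at most 2, so the width is 2 − 1 = 1 and tw(G) ≤ 1. G has an edge, so its treewidth is at least 1. Therefore the treewidth is 1.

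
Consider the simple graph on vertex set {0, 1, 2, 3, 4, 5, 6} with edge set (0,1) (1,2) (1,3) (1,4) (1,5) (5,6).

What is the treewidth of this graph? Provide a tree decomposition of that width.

Every bag has size at most 2, so the width is 2 − 1 = 1 and tw(G) ≤ 1. Any graph with an edge has treewidth ≥ 1, and G has the edge 1–0. Hence tw(G) = 1 exactly.

Treewidth 1.
One optimal decomposition is:
Bags: B1 = {0, 1}  B2 = {1, 2}  B3 = {1, 4}  B4 = {1, 5}  B5 = {1, 3}  B6 = {5, 6}
Tree: B1–B2, B1–B3, B2–B4, B4–B5, B4–B6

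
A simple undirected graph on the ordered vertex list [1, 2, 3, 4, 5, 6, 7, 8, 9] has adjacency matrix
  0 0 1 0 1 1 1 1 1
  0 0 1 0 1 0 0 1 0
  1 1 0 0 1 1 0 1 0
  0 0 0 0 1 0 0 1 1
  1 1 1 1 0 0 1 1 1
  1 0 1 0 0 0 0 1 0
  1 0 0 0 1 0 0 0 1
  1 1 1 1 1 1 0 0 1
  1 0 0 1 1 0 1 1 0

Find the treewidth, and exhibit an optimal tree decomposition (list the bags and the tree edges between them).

Treewidth 3.
One such decomposition:
Bags: B1 = {2, 3, 5, 8}  B2 = {1, 3, 5, 8}  B3 = {1, 5, 8, 9}  B4 = {4, 5, 8, 9}  B5 = {1, 3, 6, 8}  B6 = {1, 5, 7, 9}
Tree: B1–B2, B2–B3, B3–B4, B2–B5, B3–B6

Each bag holds 4 vertices, so the decomposition has width 3, which upper-bounds the treewidth. On the other hand G contains the 4-clique {1, 5, 8, 9}. A clique must lie in a single bag of any decomposition, so no decomposition can have width below 3. Therefore the treewidth is 3.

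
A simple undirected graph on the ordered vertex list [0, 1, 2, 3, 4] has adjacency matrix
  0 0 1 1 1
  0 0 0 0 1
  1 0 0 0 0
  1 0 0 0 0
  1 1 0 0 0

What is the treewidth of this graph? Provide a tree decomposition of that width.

Treewidth 1.
Bags: B1 = {0, 2}  B2 = {0, 4}  B3 = {0, 3}  B4 = {1, 4}
Tree: B1–B2, B1–B3, B2–B4

The largest bag has 2 vertices, giving width 1; this decomposition certifies tw(G) ≤ 1. Any graph with an edge has treewidth ≥ 1, and G has the edge 0–2. Therefore the treewidth is 1.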